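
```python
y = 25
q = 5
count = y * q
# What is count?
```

Trace:
`y = 25` → y = 25
`q = 5` → q = 5
`count = y * q` → count = 125
So count = 125

Answer: 125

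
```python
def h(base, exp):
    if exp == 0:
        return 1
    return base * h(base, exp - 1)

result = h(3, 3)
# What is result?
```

h(3, 3) = 3 * 3 * 3 = 27

Answer: 27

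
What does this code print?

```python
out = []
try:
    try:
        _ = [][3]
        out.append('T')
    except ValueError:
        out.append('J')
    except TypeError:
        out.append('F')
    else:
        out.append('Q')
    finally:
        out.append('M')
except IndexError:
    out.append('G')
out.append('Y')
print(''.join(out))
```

Execution trace: 'M' (finally) → 'G' (outer except IndexError) → 'Y' (after the try/except). Output: MGY

Answer: MGY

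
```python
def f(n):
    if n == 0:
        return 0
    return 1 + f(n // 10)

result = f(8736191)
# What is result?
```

Count of digits of 8736191: 7

Answer: 7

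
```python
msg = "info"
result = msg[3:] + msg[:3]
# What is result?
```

Trace:
`msg = "info"` → msg = 'info'
`result = msg[3:] + msg[:3]` → result = 'oinf'
So result = 'oinf'

Answer: 'oinf'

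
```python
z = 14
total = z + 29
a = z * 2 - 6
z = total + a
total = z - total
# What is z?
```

Trace:
`z = 14` → z = 14
`total = z + 29` → total = 43
`a = z * 2 - 6` → a = 22
`z = total + a` → z = 65
`total = z - total` → total = 22
So z = 65

Answer: 65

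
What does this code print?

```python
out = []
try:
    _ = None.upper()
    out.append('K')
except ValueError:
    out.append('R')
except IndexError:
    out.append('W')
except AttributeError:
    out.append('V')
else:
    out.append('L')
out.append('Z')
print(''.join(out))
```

Execution trace: 'V' (except AttributeError) → 'Z' (after the try/except). Output: VZ

Answer: VZ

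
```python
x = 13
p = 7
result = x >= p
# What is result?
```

Trace:
`x = 13` → x = 13
`p = 7` → p = 7
`result = x >= p` → result = True
So result = True

Answer: True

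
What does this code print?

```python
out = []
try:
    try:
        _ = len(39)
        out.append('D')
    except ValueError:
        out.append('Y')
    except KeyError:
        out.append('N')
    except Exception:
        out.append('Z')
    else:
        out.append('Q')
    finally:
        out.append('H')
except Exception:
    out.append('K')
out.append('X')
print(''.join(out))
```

Execution trace: 'Z' (inner except Exception) → 'H' (inner finally) → 'X' (after the try/except). Output: ZHX

Answer: ZHX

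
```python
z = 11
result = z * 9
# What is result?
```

Trace:
`z = 11` → z = 11
`result = z * 9` → result = 99
So result = 99

Answer: 99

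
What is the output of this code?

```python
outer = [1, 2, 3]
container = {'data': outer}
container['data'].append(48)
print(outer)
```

Key concept: dict holds reference to list.
Step by step:
`outer = [1, 2, 3]` → outer = [1, 2, 3]
`container = {'data': outer}` → container = {'data': [1, 2, 3]}
`container['data'].append(48)` → outer = [1, 2, 3, 48]; container = {'data': [1, 2, 3, 48]}
`print(outer)` → prints [1, 2, 3, 48]

Answer: [1, 2, 3, 48]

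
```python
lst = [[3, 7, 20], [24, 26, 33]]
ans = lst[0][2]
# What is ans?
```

Trace:
`lst = [[3, 7, 20], [24, 26, 33]]` → lst = [[3, 7, 20], [24, 26, 33]]
`ans = lst[0][2]` → ans = 20
So ans = 20

Answer: 20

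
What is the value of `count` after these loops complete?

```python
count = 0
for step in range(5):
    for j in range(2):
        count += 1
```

5 * 2 = 10
`count` takes the values: 0 → 1 → 2 → 3 → 4 → 5 → 6 → 7 → 8 → 9 → 10

Answer: 10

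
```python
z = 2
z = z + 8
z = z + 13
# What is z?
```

Trace:
`z = 2` → z = 2
`z = z + 8` → z = 10
`z = z + 13` → z = 23
So z = 23

Answer: 23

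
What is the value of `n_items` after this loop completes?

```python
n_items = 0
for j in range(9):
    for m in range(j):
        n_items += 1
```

Triangle number: 0+1+2+...+8
`n_items` takes the values: 0 → 1 → 2 → 3 → 4 → 5 → 6 → 7 → 8 → 9 → 10 → 11 → 12 → 13 → 14 → 15 → 16 → 17 → 18 → 19 → 20 → 21 → 22 → 23 → 24 → 25 → 26 → 27 → 28 → 29 → 30 → 31 → 32 → 33 → 34 → 35 → 36

Answer: 36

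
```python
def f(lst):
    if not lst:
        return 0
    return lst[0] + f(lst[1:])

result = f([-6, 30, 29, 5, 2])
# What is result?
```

(-6) + 30 + 29 + 5 + 2 + 0 = 60

Answer: 60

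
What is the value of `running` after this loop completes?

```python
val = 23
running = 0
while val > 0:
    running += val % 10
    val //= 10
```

Sum digits of 23
`running` takes the values: 0 → 3 → 5

Answer: 5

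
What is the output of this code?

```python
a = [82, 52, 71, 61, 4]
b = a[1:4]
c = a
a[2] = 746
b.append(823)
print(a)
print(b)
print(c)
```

Key concept: slice vs alias.
Step by step:
`a = [82, 52, 71, 61, 4]` → a = [82, 52, 71, 61, 4]
`b = a[1:4]` → b = [52, 71, 61]
`c = a` → c = [82, 52, 71, 61, 4] (same object as a)
`a[2] = 746` → a = [82, 52, 746, 61, 4] (same object as c); c = [82, 52, 746, 61, 4] (same object as a)
`b.append(823)` → b = [52, 71, 61, 823]
`print(a)` → prints [82, 52, 746, 61, 4]
`print(b)` → prints [52, 71, 61, 823]
`print(c)` → prints [82, 52, 746, 61, 4]

Answer:
[82, 52, 746, 61, 4]
[52, 71, 61, 823]
[82, 52, 746, 61, 4]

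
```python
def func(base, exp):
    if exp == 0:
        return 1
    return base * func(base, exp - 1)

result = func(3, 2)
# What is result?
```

func(3, 2) = 3 * 3 = 9

Answer: 9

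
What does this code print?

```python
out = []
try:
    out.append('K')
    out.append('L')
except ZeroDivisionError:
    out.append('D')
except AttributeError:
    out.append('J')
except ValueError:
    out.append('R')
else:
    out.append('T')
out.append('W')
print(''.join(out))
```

Execution trace: 'K' (try body) → 'L' (try body, no exception) → 'T' (else) → 'W' (after the try/except). Output: KLTW

Answer: KLTW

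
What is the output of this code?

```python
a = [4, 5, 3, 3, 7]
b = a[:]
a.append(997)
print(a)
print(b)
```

Key concept: slice [:] creates copy.
Step by step:
`a = [4, 5, 3, 3, 7]` → a = [4, 5, 3, 3, 7]
`b = a[:]` → b = [4, 5, 3, 3, 7]
`a.append(997)` → a = [4, 5, 3, 3, 7, 997]
`print(a)` → prints [4, 5, 3, 3, 7, 997]
`print(b)` → prints [4, 5, 3, 3, 7]

Answer:
[4, 5, 3, 3, 7, 997]
[4, 5, 3, 3, 7]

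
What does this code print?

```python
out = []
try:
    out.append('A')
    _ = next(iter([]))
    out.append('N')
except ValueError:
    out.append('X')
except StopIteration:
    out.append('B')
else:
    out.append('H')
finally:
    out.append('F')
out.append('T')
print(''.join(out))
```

Execution trace: 'A' (try body) → 'B' (except StopIteration) → 'F' (finally) → 'T' (after the try/except). Output: ABFT

Answer: ABFT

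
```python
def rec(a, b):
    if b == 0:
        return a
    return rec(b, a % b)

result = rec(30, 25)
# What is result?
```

rec(30, 25) -> rec(25, 5) -> rec(5, 0) -> 5

Answer: 5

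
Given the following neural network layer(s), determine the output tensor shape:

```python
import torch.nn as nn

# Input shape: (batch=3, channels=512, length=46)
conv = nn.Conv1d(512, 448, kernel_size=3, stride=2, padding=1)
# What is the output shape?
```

Input: (3, 512, 46) -> Output: (3, 448, 23)

Answer: (3, 448, 23)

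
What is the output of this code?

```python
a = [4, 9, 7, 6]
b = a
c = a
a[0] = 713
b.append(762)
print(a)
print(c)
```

Key concept: multiple aliases.
Step by step:
`a = [4, 9, 7, 6]` → a = [4, 9, 7, 6]
`b = a` → b = [4, 9, 7, 6] (same object as a)
`c = a` → c = [4, 9, 7, 6] (same object as a, b)
`a[0] = 713` → a = [713, 9, 7, 6] (same object as b, c); b = [713, 9, 7, 6] (same object as a, c); c = [713, 9, 7, 6] (same object as a, b)
`b.append(762)` → a = [713, 9, 7, 6, 762] (same object as b, c); b = [713, 9, 7, 6, 762] (same object as a, c); c = [713, 9, 7, 6, 762] (same object as a, b)
`print(a)` → prints [713, 9, 7, 6, 762]
`print(c)` → prints [713, 9, 7, 6, 762]

Answer:
[713, 9, 7, 6, 762]
[713, 9, 7, 6, 762]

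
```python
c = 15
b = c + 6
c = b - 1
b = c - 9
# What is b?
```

Trace:
`c = 15` → c = 15
`b = c + 6` → b = 21
`c = b - 1` → c = 20
`b = c - 9` → b = 11
So b = 11

Answer: 11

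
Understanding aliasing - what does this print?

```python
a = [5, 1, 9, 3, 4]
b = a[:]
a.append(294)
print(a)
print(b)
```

Key concept: slice [:] creates copy.
Step by step:
`a = [5, 1, 9, 3, 4]` → a = [5, 1, 9, 3, 4]
`b = a[:]` → b = [5, 1, 9, 3, 4]
`a.append(294)` → a = [5, 1, 9, 3, 4, 294]
`print(a)` → prints [5, 1, 9, 3, 4, 294]
`print(b)` → prints [5, 1, 9, 3, 4]

Answer:
[5, 1, 9, 3, 4, 294]
[5, 1, 9, 3, 4]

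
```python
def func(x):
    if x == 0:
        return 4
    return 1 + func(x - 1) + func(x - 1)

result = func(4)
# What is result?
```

func(x) = 1 + 2·func(x-1), func(0)=4. Closed form: (4+1)·2^4 - 1 = 79.

Answer: 79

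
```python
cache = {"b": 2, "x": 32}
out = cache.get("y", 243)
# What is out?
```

Trace:
`cache = {"b": 2, "x": 32}` → cache = {'b': 2, 'x': 32}
`out = cache.get("y", 243)` → out = 243
So out = 243

Answer: 243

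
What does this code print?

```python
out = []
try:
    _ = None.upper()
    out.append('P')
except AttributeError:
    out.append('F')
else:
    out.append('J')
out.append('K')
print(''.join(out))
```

Execution trace: 'F' (except AttributeError) → 'K' (after the try/except). Output: FK

Answer: FK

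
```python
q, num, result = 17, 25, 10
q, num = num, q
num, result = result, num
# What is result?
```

Trace:
`q, num, result = 17, 25, 10` → q = 17; num = 25; result = 10
`q, num = num, q` → q = 25; num = 17
`num, result = result, num` → num = 10; result = 17
So result = 17

Answer: 17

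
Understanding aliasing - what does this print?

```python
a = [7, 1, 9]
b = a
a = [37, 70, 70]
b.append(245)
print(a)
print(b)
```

Key concept: rebinding vs mutation: a is rebound to a new list, b still points at the original.
Step by step:
`a = [7, 1, 9]` → a = [7, 1, 9]
`b = a` → b = [7, 1, 9] (same object as a)
`a = [37, 70, 70]` → a = [37, 70, 70]
`b.append(245)` → b = [7, 1, 9, 245]
`print(a)` → prints [37, 70, 70]
`print(b)` → prints [7, 1, 9, 245]

Answer:
[37, 70, 70]
[7, 1, 9, 245]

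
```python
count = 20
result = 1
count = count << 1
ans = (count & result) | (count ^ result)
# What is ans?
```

Trace:
`count = 20` → count = 20
`result = 1` → result = 1
`count = count << 1` → count = 40
`ans = (count & result) | (count ^ result)` → ans = 41
So ans = 41

Answer: 41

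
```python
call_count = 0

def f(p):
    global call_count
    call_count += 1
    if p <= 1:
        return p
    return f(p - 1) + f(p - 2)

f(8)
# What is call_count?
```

Calls(p) = 1 + Calls(p-1) + Calls(p-2); Calls(0)=Calls(1)=1. For p=8 this gives 67.

Answer: 67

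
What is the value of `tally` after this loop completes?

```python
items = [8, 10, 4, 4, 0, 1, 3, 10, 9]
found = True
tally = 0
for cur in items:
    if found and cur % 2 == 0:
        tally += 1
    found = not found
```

Count even values at even positions
`tally` takes the values: 0 → 1 → 2 → 3

Answer: 3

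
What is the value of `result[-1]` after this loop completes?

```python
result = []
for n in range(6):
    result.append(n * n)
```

Last element of squares 0 to 5
`result` takes the values: [] → [0] → [0, 1] → [0, 1, 4] → [0, 1, 4, 9] → [0, 1, 4, 9, 16] → [0, 1, 4, 9, 16, 25]
So `result[-1]` = 25

Answer: 25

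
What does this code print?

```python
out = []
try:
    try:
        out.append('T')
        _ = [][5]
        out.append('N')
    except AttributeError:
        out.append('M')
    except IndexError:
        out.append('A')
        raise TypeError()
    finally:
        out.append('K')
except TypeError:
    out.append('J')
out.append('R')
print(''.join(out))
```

Execution trace: 'T' (inner try body) → 'A' (inner except IndexError) → 'K' (inner finally) → 'J' (outer except TypeError) → 'R' (after the try/except). Output: TAKJR

Answer: TAKJR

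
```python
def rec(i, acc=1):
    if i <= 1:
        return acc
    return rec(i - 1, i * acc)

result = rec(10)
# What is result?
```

Accumulator trace (n, acc): (10, 1) -> (9, 10) -> (8, 90) -> (7, 720) -> (6, 5040) -> (5, 30240) -> (4, 151200) -> (3, 604800) -> (2, 1814400) -> (1, 3628800) -> return 3628800

Answer: 3628800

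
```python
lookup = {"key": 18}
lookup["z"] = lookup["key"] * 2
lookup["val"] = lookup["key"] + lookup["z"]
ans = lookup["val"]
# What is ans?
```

Trace:
`lookup = {"key": 18}` → lookup = {'key': 18}
`lookup["z"] = lookup["key"] * 2` → lookup = {'key': 18, 'z': 36}
`lookup["val"] = lookup["key"] + lookup["z"]` → lookup = {'key': 18, 'z': 36, 'val': 54}
`ans = lookup["val"]` → ans = 54
So ans = 54

Answer: 54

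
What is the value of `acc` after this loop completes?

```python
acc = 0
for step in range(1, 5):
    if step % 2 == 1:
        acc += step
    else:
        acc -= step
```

Add odd, subtract even
`acc` takes the values: 0 → 1 → -1 → 2 → -2

Answer: -2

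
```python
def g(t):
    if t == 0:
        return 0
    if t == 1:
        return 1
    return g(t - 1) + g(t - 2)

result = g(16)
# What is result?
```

Build up from base cases: g(0)=0, g(1)=1, g(2)=1, g(3)=2, g(4)=3, g(5)=5, g(6)=8, ..., g(16)=987

Answer: 987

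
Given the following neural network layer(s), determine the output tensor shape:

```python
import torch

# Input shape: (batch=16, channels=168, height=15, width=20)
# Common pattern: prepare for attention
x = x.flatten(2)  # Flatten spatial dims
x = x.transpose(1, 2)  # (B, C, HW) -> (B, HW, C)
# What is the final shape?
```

Input: (16, 168, 15, 20) -> after flatten(2): (16, 168, 300) -> Output: (16, 300, 168)

Answer: (16, 300, 168)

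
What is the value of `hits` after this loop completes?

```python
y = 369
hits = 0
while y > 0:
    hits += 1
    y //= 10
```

Count digits by repeated division by 10
`hits` takes the values: 0 → 1 → 2 → 3

Answer: 3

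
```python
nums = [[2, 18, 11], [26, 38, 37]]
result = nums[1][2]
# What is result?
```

Trace:
`nums = [[2, 18, 11], [26, 38, 37]]` → nums = [[2, 18, 11], [26, 38, 37]]
`result = nums[1][2]` → result = 37
So result = 37

Answer: 37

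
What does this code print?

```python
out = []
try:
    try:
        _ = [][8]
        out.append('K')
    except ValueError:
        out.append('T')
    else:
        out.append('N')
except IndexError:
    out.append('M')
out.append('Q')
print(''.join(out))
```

Execution trace: 'M' (outer except IndexError) → 'Q' (after the try/except). Output: MQ

Answer: MQ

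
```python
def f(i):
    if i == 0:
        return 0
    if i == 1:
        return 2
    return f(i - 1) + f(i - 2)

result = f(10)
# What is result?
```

Build up from base cases: f(0)=0, f(1)=2, f(2)=2, f(3)=4, f(4)=6, f(5)=10, f(6)=16, ..., f(10)=110

Answer: 110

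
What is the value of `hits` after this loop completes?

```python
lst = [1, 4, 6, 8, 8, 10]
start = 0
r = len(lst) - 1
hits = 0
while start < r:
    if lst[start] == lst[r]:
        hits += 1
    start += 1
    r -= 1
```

Count matching pairs from ends
`hits` takes the values: 0

Answer: 0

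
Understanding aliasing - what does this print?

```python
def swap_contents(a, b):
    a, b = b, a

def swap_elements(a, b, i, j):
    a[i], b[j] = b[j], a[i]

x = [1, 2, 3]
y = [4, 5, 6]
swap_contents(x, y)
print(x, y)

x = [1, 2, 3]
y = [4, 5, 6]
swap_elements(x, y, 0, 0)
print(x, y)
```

Key concept: parameter rebinding vs mutation.
Step by step:
`x = [1, 2, 3]` → x = [1, 2, 3]
`y = [4, 5, 6]` → y = [4, 5, 6]
`swap_contents(x, y)` → no visible change to tracked variables
`print(x, y)` → prints [1, 2, 3] [4, 5, 6]
`x = [1, 2, 3]` → x = [1, 2, 3]
`y = [4, 5, 6]` → y = [4, 5, 6]
`swap_elements(x, y, 0, 0)` → x = [4, 2, 3]; y = [1, 5, 6]
`print(x, y)` → prints [4, 2, 3] [1, 5, 6]

Answer:
[1, 2, 3] [4, 5, 6]
[4, 2, 3] [1, 5, 6]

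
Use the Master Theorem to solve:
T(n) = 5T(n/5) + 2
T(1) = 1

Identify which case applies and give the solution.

a=5, b=5, f(n)=2. log_5(5) = 1. Since c=0 < 1, Case 1 applies: T(n) = Θ(n^log_b(a)) = O(n).

Answer: O(n) - Case 1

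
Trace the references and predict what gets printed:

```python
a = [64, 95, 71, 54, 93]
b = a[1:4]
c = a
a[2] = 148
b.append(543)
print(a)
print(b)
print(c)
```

Key concept: slice vs alias.
Step by step:
`a = [64, 95, 71, 54, 93]` → a = [64, 95, 71, 54, 93]
`b = a[1:4]` → b = [95, 71, 54]
`c = a` → c = [64, 95, 71, 54, 93] (same object as a)
`a[2] = 148` → a = [64, 95, 148, 54, 93] (same object as c); c = [64, 95, 148, 54, 93] (same object as a)
`b.append(543)` → b = [95, 71, 54, 543]
`print(a)` → prints [64, 95, 148, 54, 93]
`print(b)` → prints [95, 71, 54, 543]
`print(c)` → prints [64, 95, 148, 54, 93]

Answer:
[64, 95, 148, 54, 93]
[95, 71, 54, 543]
[64, 95, 148, 54, 93]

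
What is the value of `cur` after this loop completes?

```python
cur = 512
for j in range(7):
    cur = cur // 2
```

Halve 7 times: 512 // 2^7 = 4
`cur` takes the values: 512 → 256 → 128 → 64 → 32 → 16 → 8 → 4

Answer: 4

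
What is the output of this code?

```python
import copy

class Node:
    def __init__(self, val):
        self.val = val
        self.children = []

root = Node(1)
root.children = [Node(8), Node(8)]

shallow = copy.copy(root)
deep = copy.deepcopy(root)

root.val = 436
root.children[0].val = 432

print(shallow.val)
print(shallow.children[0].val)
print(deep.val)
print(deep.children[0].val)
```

Key concept: deep copy with custom objects.
Step by step:
`root = Node(1)` → root = Node(val=1, children=[])
`root.children = [Node(8), Node(8)]` → root = Node(val=1, children=[Node(val=8, children=[]), Node(val=8, children=[])])
`shallow = copy.copy(root)` → shallow = Node(val=1, children=[Node(val=8, children=[]), Node(val=8, children=[])])
`deep = copy.deepcopy(root)` → deep = Node(val=1, children=[Node(val=8, children=[]), Node(val=8, children=[])])
`root.val = 436` → root = Node(val=436, children=[Node(val=8, children=[]), Node(val=8, children=[])])
`root.children[0].val = 432` → root = Node(val=436, children=[Node(val=432, children=[]), Node(val=8, children=[])]); shallow = Node(val=1, children=[Node(val=432, children=[]), Node(val=8, children=[])])
`print(shallow.val)` → prints 1
`print(shallow.children[0].val)` → prints 432
`print(deep.val)` → prints 1
`print(deep.children[0].val)` → prints 8

Answer:
1
432
1
8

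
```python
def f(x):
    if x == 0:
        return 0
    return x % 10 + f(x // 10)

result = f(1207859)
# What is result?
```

Sum of digits of 1207859: 9 + 5 + 8 + 7 + 0 + 2 + 1 = 32

Answer: 32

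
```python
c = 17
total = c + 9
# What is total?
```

Trace:
`c = 17` → c = 17
`total = c + 9` → total = 26
So total = 26

Answer: 26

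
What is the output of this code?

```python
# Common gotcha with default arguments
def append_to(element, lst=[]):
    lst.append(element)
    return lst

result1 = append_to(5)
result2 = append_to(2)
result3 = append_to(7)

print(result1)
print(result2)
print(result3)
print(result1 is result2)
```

Key concept: mutable default argument gotcha.
Step by step:
`result1 = append_to(5)` → result1 = [5]
`result2 = append_to(2)` → result1 = [5, 2] (same object as result2); result2 = [5, 2] (same object as result1)
`result3 = append_to(7)` → result1 = [5, 2, 7] (same object as result2, result3); result2 = [5, 2, 7] (same object as result1, result3); result3 = [5, 2, 7] (same object as result1, result2)
`print(result1)` → prints [5, 2, 7]
`print(result2)` → prints [5, 2, 7]
`print(result3)` → prints [5, 2, 7]
`print(result1 is result2)` → prints True

Answer:
[5, 2, 7]
[5, 2, 7]
[5, 2, 7]
True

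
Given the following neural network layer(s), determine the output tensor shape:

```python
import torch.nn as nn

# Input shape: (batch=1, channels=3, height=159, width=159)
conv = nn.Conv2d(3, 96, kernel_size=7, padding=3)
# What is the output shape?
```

Input: (1, 3, 159, 159) -> Output: (1, 96, 159, 159)

Answer: (1, 96, 159, 159)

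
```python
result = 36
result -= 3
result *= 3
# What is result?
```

Trace:
`result = 36` → result = 36
`result -= 3` → result = 33
`result *= 3` → result = 99
So result = 99

Answer: 99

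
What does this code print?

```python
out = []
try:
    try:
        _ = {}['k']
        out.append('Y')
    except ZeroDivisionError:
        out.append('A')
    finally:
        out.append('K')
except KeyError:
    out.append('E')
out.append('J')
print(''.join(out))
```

Execution trace: 'K' (inner finally) → 'E' (outer except KeyError) → 'J' (after the try/except). Output: KEJ

Answer: KEJ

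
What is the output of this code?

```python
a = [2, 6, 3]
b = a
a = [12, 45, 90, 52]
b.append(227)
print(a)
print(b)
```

Key concept: rebinding vs mutation: a is rebound to a new list, b still points at the original.
Step by step:
`a = [2, 6, 3]` → a = [2, 6, 3]
`b = a` → b = [2, 6, 3] (same object as a)
`a = [12, 45, 90, 52]` → a = [12, 45, 90, 52]
`b.append(227)` → b = [2, 6, 3, 227]
`print(a)` → prints [12, 45, 90, 52]
`print(b)` → prints [2, 6, 3, 227]

Answer:
[12, 45, 90, 52]
[2, 6, 3, 227]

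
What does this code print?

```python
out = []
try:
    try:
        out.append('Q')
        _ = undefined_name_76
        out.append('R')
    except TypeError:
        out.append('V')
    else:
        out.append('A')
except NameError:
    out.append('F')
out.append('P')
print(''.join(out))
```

Execution trace: 'Q' (try body) → 'F' (outer except NameError) → 'P' (after the try/except). Output: QFP

Answer: QFP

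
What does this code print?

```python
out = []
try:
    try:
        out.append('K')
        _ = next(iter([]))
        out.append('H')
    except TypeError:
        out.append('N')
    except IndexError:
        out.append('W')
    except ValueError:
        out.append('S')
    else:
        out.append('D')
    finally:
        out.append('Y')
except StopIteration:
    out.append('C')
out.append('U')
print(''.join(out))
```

Execution trace: 'K' (try body) → 'Y' (finally) → 'C' (outer except StopIteration) → 'U' (after the try/except). Output: KYCU

Answer: KYCU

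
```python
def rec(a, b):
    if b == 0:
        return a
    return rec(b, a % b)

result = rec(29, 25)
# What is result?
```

rec(29, 25) -> rec(25, 4) -> rec(4, 1) -> rec(1, 0) -> 1

Answer: 1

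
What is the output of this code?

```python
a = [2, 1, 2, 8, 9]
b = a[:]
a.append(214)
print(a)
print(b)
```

Key concept: slice [:] creates copy.
Step by step:
`a = [2, 1, 2, 8, 9]` → a = [2, 1, 2, 8, 9]
`b = a[:]` → b = [2, 1, 2, 8, 9]
`a.append(214)` → a = [2, 1, 2, 8, 9, 214]
`print(a)` → prints [2, 1, 2, 8, 9, 214]
`print(b)` → prints [2, 1, 2, 8, 9]

Answer:
[2, 1, 2, 8, 9, 214]
[2, 1, 2, 8, 9]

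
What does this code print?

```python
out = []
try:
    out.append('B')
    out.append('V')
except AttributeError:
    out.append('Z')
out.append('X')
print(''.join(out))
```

Execution trace: 'B' (try body) → 'V' (try body, no exception) → 'X' (after the try/except). Output: BVX

Answer: BVX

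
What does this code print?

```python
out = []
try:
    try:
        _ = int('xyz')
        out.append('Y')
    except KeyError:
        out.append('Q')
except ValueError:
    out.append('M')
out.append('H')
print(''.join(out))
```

Execution trace: 'M' (outer except ValueError) → 'H' (after the try/except). Output: MH

Answer: MH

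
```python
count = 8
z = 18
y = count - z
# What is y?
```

Trace:
`count = 8` → count = 8
`z = 18` → z = 18
`y = count - z` → y = -10
So y = -10

Answer: -10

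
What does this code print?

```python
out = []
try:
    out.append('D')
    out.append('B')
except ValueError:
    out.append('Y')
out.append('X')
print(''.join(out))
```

Execution trace: 'D' (try body) → 'B' (try body, no exception) → 'X' (after the try/except). Output: DBX

Answer: DBX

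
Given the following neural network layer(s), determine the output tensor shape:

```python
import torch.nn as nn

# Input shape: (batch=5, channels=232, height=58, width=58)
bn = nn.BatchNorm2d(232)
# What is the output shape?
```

Input: (5, 232, 58, 58) -> Output: (5, 232, 58, 58)

Answer: (5, 232, 58, 58)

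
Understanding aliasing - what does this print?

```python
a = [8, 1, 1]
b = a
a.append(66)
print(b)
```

Key concept: basic list aliasing.
Step by step:
`a = [8, 1, 1]` → a = [8, 1, 1]
`b = a` → b = [8, 1, 1] (same object as a)
`a.append(66)` → a = [8, 1, 1, 66] (same object as b); b = [8, 1, 1, 66] (same object as a)
`print(b)` → prints [8, 1, 1, 66]

Answer: [8, 1, 1, 66]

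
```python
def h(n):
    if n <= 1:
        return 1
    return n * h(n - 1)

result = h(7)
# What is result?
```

h(7) = 7 * 6 * 5 * 4 * 3 * 2 * 1 = 5040

Answer: 5040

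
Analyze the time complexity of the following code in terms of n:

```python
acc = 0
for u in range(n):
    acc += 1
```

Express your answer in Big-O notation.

Each loop level contributes: n. Multiplying the contributions gives O(n).

Answer: O(n)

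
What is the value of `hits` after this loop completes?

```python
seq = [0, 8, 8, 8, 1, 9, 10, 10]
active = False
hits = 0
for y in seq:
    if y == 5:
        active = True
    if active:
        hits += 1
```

Count elements after first 5 in [0, 8, 8, 8, 1, 9, 10, 10]
`hits` takes the values: 0

Answer: 0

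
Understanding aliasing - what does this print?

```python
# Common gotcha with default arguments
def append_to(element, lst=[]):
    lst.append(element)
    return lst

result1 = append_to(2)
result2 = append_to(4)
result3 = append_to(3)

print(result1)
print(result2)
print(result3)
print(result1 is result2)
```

Key concept: mutable default argument gotcha.
Step by step:
`result1 = append_to(2)` → result1 = [2]
`result2 = append_to(4)` → result1 = [2, 4] (same object as result2); result2 = [2, 4] (same object as result1)
`result3 = append_to(3)` → result1 = [2, 4, 3] (same object as result2, result3); result2 = [2, 4, 3] (same object as result1, result3); result3 = [2, 4, 3] (same object as result1, result2)
`print(result1)` → prints [2, 4, 3]
`print(result2)` → prints [2, 4, 3]
`print(result3)` → prints [2, 4, 3]
`print(result1 is result2)` → prints True

Answer:
[2, 4, 3]
[2, 4, 3]
[2, 4, 3]
True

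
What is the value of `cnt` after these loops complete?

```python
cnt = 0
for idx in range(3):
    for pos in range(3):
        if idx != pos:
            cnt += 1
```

3² - 3 (exclude diagonal)
`cnt` takes the values: 0 → 1 → 2 → 3 → 4 → 5 → 6

Answer: 6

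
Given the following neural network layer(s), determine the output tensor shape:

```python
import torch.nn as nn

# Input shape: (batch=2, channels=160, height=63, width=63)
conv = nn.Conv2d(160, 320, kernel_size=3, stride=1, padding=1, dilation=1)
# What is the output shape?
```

Input: (2, 160, 63, 63) -> Output: (2, 320, 63, 63)

Answer: (2, 320, 63, 63)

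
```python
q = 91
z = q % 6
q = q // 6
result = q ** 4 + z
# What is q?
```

Trace:
`q = 91` → q = 91
`z = q % 6` → z = 1
`q = q // 6` → q = 15
`result = q ** 4 + z` → result = 50626
So q = 15

Answer: 15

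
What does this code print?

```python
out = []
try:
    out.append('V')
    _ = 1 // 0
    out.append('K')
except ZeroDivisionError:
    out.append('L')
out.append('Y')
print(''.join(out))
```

Execution trace: 'V' (try body) → 'L' (except ZeroDivisionError) → 'Y' (after the try/except). Output: VLY

Answer: VLY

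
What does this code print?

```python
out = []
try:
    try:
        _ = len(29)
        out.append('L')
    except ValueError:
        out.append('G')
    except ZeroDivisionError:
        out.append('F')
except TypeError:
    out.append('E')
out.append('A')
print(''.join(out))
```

Execution trace: 'E' (outer except TypeError) → 'A' (after the try/except). Output: EA

Answer: EA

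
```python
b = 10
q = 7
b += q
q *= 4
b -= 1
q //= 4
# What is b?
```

Trace:
`b = 10` → b = 10
`q = 7` → q = 7
`b += q` → b = 17
`q *= 4` → q = 28
`b -= 1` → b = 16
`q //= 4` → q = 7
So b = 16

Answer: 16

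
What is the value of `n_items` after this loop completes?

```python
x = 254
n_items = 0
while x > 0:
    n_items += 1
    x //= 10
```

Count digits by repeated division by 10
`n_items` takes the values: 0 → 1 → 2 → 3

Answer: 3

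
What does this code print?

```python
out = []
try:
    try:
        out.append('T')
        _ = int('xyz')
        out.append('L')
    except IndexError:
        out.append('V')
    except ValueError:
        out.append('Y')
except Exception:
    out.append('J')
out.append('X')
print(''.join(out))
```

Execution trace: 'T' (inner try body) → 'Y' (inner except ValueError) → 'X' (after the try/except). Output: TYX

Answer: TYX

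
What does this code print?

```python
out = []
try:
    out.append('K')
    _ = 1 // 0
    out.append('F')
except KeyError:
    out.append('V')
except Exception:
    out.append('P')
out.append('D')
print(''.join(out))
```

Execution trace: 'K' (try body) → 'P' (except Exception) → 'D' (after the try/except). Output: KPD

Answer: KPD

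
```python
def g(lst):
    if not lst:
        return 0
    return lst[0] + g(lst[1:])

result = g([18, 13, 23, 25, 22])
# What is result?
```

18 + 13 + 23 + 25 + 22 + 0 = 101

Answer: 101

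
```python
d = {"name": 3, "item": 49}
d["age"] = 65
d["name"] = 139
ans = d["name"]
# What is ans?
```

Trace:
`d = {"name": 3, "item": 49}` → d = {'name': 3, 'item': 49}
`d["age"] = 65` → d = {'name': 3, 'item': 49, 'age': 65}
`d["name"] = 139` → d = {'name': 139, 'item': 49, 'age': 65}
`ans = d["name"]` → ans = 139
So ans = 139

Answer: 139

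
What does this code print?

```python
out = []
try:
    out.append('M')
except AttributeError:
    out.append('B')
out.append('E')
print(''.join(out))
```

Execution trace: 'M' (try body, no exception) → 'E' (after the try/except). Output: ME

Answer: ME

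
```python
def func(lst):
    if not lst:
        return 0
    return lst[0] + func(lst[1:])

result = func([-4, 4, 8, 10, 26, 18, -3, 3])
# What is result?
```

(-4) + 4 + 8 + 10 + 26 + 18 + (-3) + 3 + 0 = 62

Answer: 62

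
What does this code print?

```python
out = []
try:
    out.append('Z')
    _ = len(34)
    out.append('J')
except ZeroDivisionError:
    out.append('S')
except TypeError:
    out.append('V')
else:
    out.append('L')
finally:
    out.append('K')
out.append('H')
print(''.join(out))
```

Execution trace: 'Z' (try body) → 'V' (except TypeError) → 'K' (finally) → 'H' (after the try/except). Output: ZVKH

Answer: ZVKH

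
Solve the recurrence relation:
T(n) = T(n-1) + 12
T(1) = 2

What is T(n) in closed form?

Unrolling: T(n) = T(1) + 12·(n-1) = 2 + 12(n-1) = 12n - 10.

Answer: T(n) = 12n - 10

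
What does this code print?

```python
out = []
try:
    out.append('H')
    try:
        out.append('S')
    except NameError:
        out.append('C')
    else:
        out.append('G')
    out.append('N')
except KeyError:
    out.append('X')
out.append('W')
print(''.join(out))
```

Execution trace: 'H' (try body) → 'S' (inner try body, no exception) → 'G' (inner else) → 'N' (try body, no exception) → 'W' (after the try/except). Output: HSGNW

Answer: HSGNW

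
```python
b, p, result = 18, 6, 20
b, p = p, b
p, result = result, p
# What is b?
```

Trace:
`b, p, result = 18, 6, 20` → b = 18; p = 6; result = 20
`b, p = p, b` → b = 6; p = 18
`p, result = result, p` → p = 20; result = 18
So b = 6

Answer: 6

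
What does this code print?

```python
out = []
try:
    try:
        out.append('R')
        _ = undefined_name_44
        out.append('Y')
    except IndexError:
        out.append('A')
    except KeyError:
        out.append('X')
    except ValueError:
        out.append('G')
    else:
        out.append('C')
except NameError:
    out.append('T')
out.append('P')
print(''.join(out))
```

Execution trace: 'R' (try body) → 'T' (outer except NameError) → 'P' (after the try/except). Output: RTP

Answer: RTP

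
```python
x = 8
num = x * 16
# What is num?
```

Trace:
`x = 8` → x = 8
`num = x * 16` → num = 128
So num = 128

Answer: 128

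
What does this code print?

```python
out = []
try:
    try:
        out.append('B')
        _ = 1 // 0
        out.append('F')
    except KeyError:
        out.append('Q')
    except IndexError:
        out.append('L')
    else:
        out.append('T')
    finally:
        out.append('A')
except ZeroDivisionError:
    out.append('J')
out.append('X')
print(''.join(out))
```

Execution trace: 'B' (try body) → 'A' (finally) → 'J' (outer except ZeroDivisionError) → 'X' (after the try/except). Output: BAJX

Answer: BAJX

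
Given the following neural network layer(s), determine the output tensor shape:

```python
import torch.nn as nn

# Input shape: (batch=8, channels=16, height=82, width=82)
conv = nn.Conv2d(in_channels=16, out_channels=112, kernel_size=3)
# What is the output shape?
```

Input: (8, 16, 82, 82) -> Output: (8, 112, 80, 80)

Answer: (8, 112, 80, 80)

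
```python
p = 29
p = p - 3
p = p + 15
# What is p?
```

Trace:
`p = 29` → p = 29
`p = p - 3` → p = 26
`p = p + 15` → p = 41
So p = 41

Answer: 41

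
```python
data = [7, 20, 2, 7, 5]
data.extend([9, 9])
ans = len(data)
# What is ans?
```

Trace:
`data = [7, 20, 2, 7, 5]` → data = [7, 20, 2, 7, 5]
`data.extend([9, 9])` → data = [7, 20, 2, 7, 5, 9, 9]
`ans = len(data)` → ans = 7
So ans = 7

Answer: 7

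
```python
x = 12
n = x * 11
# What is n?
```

Trace:
`x = 12` → x = 12
`n = x * 11` → n = 132
So n = 132

Answer: 132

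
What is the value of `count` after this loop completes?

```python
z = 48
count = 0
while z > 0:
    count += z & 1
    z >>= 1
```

Count set bits in 48 (binary: 0b110000)
`count` takes the values: 0 → 1 → 2

Answer: 2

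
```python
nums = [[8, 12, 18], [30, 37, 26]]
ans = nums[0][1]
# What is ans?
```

Trace:
`nums = [[8, 12, 18], [30, 37, 26]]` → nums = [[8, 12, 18], [30, 37, 26]]
`ans = nums[0][1]` → ans = 12
So ans = 12

Answer: 12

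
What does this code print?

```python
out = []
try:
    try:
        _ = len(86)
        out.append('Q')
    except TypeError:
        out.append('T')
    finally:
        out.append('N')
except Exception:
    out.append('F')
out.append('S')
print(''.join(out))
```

Execution trace: 'T' (inner except TypeError) → 'N' (inner finally) → 'S' (after the try/except). Output: TNS

Answer: TNS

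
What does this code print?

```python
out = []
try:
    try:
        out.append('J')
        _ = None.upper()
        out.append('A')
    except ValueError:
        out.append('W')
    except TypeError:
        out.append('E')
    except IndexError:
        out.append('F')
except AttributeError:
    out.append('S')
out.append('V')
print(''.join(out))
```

Execution trace: 'J' (inner try body) → 'S' (outer except AttributeError) → 'V' (after the try/except). Output: JSV

Answer: JSV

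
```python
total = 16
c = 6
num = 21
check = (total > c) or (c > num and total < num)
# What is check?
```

Trace:
`total = 16` → total = 16
`c = 6` → c = 6
`num = 21` → num = 21
`check = (total > c) or (c > num and total < num)` → check = True
So check = True

Answer: True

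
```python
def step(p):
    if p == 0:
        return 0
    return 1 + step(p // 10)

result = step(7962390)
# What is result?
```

Count of digits of 7962390: 7

Answer: 7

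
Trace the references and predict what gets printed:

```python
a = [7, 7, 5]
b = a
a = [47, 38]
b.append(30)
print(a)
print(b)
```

Key concept: rebinding vs mutation: a is rebound to a new list, b still points at the original.
Step by step:
`a = [7, 7, 5]` → a = [7, 7, 5]
`b = a` → b = [7, 7, 5] (same object as a)
`a = [47, 38]` → a = [47, 38]
`b.append(30)` → b = [7, 7, 5, 30]
`print(a)` → prints [47, 38]
`print(b)` → prints [7, 7, 5, 30]

Answer:
[47, 38]
[7, 7, 5, 30]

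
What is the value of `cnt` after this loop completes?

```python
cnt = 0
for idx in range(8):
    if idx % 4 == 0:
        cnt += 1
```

Count numbers divisible by 4 in range(8)
`cnt` takes the values: 0 → 1 → 2

Answer: 2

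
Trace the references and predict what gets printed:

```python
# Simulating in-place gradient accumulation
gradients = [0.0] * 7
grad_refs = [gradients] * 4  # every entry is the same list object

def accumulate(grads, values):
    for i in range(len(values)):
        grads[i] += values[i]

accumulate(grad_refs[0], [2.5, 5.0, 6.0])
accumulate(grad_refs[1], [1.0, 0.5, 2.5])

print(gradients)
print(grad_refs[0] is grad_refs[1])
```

Key concept: gradient accumulation aliasing.
Step by step:
`gradients = [0.0] * 7` → gradients = [0.0, 0.0, 0.0, 0.0, 0.0, 0.0, 0.0]
`grad_refs = [gradients] * 4` → grad_refs = [[0.0, 0.0, 0.0, 0.0, 0.0, 0.0, 0.0], [0.0, 0.0, 0.0, 0.0, 0.0, 0.0, 0.0], [0.0, 0.0, 0.0, 0.0, 0.0, 0.0, 0.0], [0.0, 0.0, 0.0, 0.0, 0.0, 0.0, 0.0]]
`accumulate(grad_refs[0], [2.5, 5.0, 6.0])` → gradients = [2.5, 5.0, 6.0, 0.0, 0.0, 0.0, 0.0]; grad_refs = [[2.5, 5.0, 6.0, 0.0, 0.0, 0.0, 0.0], [2.5, 5.0, 6.0, 0.0, 0.0, 0.0, 0.0], [2.5, 5.0, 6.0, 0.0, 0.0, 0.0, 0.0], [2.5, 5.0, 6.0, 0.0, 0.0, 0.0, 0.0]]
`accumulate(grad_refs[1], [1.0, 0.5, 2.5])` → gradients = [3.5, 5.5, 8.5, 0.0, 0.0, 0.0, 0.0]; grad_refs = [[3.5, 5.5, 8.5, 0.0, 0.0, 0.0, 0.0], [3.5, 5.5, 8.5, 0.0, 0.0, 0.0, 0.0], [3.5, 5.5, 8.5, 0.0, 0.0, 0.0, 0.0], [3.5, 5.5, 8.5, 0.0, 0.0, 0.0, 0.0]]
`print(gradients)` → prints [3.5, 5.5, 8.5, 0.0, 0.0, 0.0, 0.0]
`print(grad_refs[0] is grad_refs[1])` → prints True

Answer:
[3.5, 5.5, 8.5, 0.0, 0.0, 0.0, 0.0]
True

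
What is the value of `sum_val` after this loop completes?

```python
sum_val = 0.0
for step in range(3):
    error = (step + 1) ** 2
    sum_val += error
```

Sum of squared losses 1² + 2² + ... + 3²
`sum_val` takes the values: 0.0 → 1.0 → 5.0 → 14.0

Answer: 14.0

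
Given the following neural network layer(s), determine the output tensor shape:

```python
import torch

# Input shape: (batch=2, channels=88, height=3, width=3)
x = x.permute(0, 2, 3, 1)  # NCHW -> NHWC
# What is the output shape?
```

Input: (2, 88, 3, 3) -> Output: (2, 3, 3, 88)

Answer: (2, 3, 3, 88)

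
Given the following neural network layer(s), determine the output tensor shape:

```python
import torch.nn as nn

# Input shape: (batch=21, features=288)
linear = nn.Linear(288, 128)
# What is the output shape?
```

Input: (21, 288) -> Output: (21, 128)

Answer: (21, 128)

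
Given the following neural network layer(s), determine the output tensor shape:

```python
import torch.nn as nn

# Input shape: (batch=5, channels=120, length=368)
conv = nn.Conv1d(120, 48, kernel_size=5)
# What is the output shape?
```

Input: (5, 120, 368) -> Output: (5, 48, 364)

Answer: (5, 48, 364)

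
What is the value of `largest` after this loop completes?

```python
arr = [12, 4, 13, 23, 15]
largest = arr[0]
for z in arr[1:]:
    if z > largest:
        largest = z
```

Maximum of [12, 4, 13, 23, 15]
`largest` takes the values: 12 → 13 → 23

Answer: 23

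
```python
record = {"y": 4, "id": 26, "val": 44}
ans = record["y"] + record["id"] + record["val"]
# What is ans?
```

Trace:
`record = {"y": 4, "id": 26, "val": 44}` → record = {'y': 4, 'id': 26, 'val': 44}
`ans = record["y"] + record["id"] + record["val"]` → ans = 74
So ans = 74

Answer: 74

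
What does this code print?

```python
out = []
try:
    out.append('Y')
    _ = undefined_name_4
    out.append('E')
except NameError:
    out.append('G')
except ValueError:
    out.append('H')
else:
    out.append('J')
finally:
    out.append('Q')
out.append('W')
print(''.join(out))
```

Execution trace: 'Y' (try body) → 'G' (except NameError) → 'Q' (finally) → 'W' (after the try/except). Output: YGQW

Answer: YGQW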